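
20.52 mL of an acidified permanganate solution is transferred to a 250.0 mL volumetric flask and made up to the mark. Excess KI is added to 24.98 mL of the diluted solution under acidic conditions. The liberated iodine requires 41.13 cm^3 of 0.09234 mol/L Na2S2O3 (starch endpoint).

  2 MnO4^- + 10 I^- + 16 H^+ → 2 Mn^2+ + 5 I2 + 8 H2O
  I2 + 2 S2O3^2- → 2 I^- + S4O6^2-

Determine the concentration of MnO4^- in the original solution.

0.3705 mol/L

n(S2O3^2-) = 0.04113 × 0.09234 = 3.798 × 10^-3 mol
n(I2) = n(S2O3^2-)/2 = 1.899 × 10^-3 mol
From the 2:5 ratio, n(MnO4^-) in the aliquot = 2/5 × 1.899 × 10^-3 = 7.596 × 10^-4 mol
[MnO4^-]_dilute = 7.596 × 10^-4 / 0.02498 = 0.03041 mol/L
[MnO4^-]_original = 0.03041 × 250.0/20.52 = 0.3705 mol/L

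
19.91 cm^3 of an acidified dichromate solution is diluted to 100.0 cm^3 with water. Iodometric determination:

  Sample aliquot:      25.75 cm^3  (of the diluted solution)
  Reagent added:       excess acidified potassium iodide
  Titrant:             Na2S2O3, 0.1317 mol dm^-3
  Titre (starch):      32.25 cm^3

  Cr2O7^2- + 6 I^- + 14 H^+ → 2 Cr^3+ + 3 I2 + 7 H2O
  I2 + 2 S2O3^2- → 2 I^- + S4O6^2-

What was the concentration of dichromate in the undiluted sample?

0.1381 mol/L

n(S2O3^2-) = 0.03225 × 0.1317 = 4.247 × 10^-3 mol
n(I2) = n(S2O3^2-)/2 = 2.124 × 10^-3 mol
From the 1:3 ratio, n(Cr2O7^2-) in the aliquot = 1/3 × 2.124 × 10^-3 = 7.079 × 10^-4 mol
[Cr2O7^2-]_dilute = 7.079 × 10^-4 / 0.02575 = 0.02749 mol/L
[Cr2O7^2-]_original = 0.02749 × 100.0/19.91 = 0.1381 mol/L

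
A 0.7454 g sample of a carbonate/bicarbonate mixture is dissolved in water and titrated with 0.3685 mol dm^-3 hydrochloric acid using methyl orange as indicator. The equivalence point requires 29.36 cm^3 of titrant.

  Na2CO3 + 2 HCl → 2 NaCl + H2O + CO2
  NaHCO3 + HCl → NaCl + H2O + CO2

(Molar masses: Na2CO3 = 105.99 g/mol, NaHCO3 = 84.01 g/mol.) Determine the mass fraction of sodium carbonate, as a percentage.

n(HCl) = 0.02936 × 0.3685 = 0.01082 mol
Let x = n(Na2CO3), y = n(NaHCO3).
Titrant: 2x + 1y = 0.01082;  mass: 105.99x + 84.01y = 0.7454
Solving, x = 2.636 × 10^-3 mol, y = 5.547 × 10^-3 mol
mass of Na2CO3 = 2.636 × 10^-3 × 105.99 = 0.2794 g
% Na2CO3 = 0.2794 / 0.7454 × 100 = 37.48 %

37.48 %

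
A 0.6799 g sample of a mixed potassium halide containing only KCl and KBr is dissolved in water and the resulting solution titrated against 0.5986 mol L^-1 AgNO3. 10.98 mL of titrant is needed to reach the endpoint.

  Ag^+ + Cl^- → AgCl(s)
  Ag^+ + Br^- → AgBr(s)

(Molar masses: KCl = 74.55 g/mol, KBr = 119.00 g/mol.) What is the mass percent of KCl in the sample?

n(AgNO3) = 0.01098 × 0.5986 = 6.573 × 10^-3 mol
Let x = n(KCl), y = n(KBr).
Titrant: 1x + 1y = 6.573 × 10^-3;  mass: 74.55x + 119.00y = 0.6799
Solving, x = 2.300 × 10^-3 mol, y = 4.272 × 10^-3 mol
mass of KCl = 2.300 × 10^-3 × 74.55 = 0.1715 g
% KCl = 0.1715 / 0.6799 × 100 = 25.22 %

25.22 %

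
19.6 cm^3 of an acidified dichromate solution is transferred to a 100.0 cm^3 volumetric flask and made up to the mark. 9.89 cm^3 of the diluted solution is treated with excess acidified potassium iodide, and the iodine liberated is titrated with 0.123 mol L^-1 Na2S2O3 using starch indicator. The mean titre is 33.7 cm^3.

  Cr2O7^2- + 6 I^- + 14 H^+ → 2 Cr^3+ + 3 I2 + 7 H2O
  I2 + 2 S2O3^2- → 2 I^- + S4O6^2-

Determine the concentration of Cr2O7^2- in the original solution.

0.356 mol/L

n(S2O3^2-) = 0.0337 × 0.123 = 4.15 × 10^-3 mol
n(I2) = n(S2O3^2-)/2 = 2.07 × 10^-3 mol
From the 1:3 ratio, n(Cr2O7^2-) in the aliquot = 1/3 × 2.07 × 10^-3 = 6.91 × 10^-4 mol
[Cr2O7^2-]_dilute = 6.91 × 10^-4 / 0.00989 = 0.0699 mol/L
[Cr2O7^2-]_original = 0.0699 × 100.0/19.6 = 0.356 mol/L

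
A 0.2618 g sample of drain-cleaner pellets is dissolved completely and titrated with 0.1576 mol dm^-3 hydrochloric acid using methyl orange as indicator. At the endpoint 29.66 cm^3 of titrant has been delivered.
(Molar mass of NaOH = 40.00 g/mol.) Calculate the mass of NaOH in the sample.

NaOH + HCl → NaCl + H2O
n(HCl) = 0.02966 L × 0.1576 mol/L = 4.674 × 10^-3 mol
n(NaOH) = 4.674 × 10^-3 mol (1:1 ratio)
mass of NaOH = 4.674 × 10^-3 × 40.00 g/mol = 0.1870 g

0.1870 g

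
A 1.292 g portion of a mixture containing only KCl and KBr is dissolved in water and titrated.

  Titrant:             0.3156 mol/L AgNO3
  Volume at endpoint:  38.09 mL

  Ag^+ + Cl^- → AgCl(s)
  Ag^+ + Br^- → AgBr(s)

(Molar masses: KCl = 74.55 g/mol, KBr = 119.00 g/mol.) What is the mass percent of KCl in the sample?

17.98 %

n(AgNO3) = 0.03809 × 0.3156 = 0.01202 mol
Let x = n(KCl), y = n(KBr).
Titrant: 1x + 1y = 0.01202;  mass: 74.55x + 119.00y = 1.292
Solving, x = 3.116 × 10^-3 mol, y = 8.905 × 10^-3 mol
mass of KCl = 3.116 × 10^-3 × 74.55 = 0.2323 g
% KCl = 0.2323 / 1.292 × 100 = 17.98 %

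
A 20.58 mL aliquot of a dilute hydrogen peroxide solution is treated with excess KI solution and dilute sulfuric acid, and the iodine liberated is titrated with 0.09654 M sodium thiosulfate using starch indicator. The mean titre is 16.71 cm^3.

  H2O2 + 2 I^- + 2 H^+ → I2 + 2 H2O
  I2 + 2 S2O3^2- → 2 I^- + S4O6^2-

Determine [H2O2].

n(S2O3^2-) = 0.01671 × 0.09654 = 1.613 × 10^-3 mol
n(I2) = n(S2O3^2-)/2 = 8.066 × 10^-4 mol
n(H2O2) in the aliquot = 8.066 × 10^-4 mol (1:1 ratio)
[H2O2] = 8.066 × 10^-4 / 0.02058 = 0.03919 mol/L

0.03919 M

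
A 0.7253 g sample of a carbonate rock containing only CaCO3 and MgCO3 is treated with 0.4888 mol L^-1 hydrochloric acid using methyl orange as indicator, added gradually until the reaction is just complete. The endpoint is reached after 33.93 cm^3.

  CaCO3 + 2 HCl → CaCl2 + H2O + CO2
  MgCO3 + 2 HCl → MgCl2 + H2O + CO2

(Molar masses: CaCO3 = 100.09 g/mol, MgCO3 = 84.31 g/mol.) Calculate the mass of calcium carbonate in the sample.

n(HCl) = 0.03393 × 0.4888 = 0.01658 mol
Let x = n(CaCO3), y = n(MgCO3).
Titrant: 2x + 2y = 0.01658;  mass: 100.09x + 84.31y = 0.7253
Solving, x = 1.658 × 10^-3 mol, y = 6.635 × 10^-3 mol
mass of CaCO3 = 1.658 × 10^-3 × 100.09 = 0.1659 g

0.1659 g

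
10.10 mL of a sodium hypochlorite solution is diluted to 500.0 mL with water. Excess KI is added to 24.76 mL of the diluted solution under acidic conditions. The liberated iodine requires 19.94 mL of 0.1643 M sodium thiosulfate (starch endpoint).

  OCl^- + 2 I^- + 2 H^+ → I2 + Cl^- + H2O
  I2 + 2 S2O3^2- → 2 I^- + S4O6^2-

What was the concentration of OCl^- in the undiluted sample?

n(S2O3^2-) = 0.01994 × 0.1643 = 3.276 × 10^-3 mol
n(I2) = n(S2O3^2-)/2 = 1.638 × 10^-3 mol
n(OCl^-) in the aliquot = 1.638 × 10^-3 mol (1:1 ratio)
[OCl^-]_dilute = 1.638 × 10^-3 / 0.02476 = 0.06616 mol/L
[OCl^-]_original = 0.06616 × 500.0/10.10 = 3.275 mol/L

3.275 M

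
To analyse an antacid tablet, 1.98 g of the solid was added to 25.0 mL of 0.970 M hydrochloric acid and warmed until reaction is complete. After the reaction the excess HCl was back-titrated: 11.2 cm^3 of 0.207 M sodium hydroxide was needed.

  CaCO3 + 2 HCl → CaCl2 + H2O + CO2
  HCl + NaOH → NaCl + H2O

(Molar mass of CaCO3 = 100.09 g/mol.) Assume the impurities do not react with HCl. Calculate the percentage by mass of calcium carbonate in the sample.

55.4 %

n(HCl) added = 0.0250 × 0.970 = 0.0243 mol
n(NaOH) used in back-titration = 0.0112 × 0.207 = 2.32 × 10^-3 mol
n(HCl) left over = 2.32 × 10^-3 mol (1:1 ratio)
n(HCl) consumed by analyte = 0.0243 − 2.32 × 10^-3 = 0.0219 mol
From the 1:2 ratio, n(CaCO3) = 1/2 × 0.0219 = 0.0110 mol
mass of CaCO3 = 0.0110 × 100.09 = 1.10 g
% CaCO3 = 1.10 / 1.98 × 100 = 55.4 %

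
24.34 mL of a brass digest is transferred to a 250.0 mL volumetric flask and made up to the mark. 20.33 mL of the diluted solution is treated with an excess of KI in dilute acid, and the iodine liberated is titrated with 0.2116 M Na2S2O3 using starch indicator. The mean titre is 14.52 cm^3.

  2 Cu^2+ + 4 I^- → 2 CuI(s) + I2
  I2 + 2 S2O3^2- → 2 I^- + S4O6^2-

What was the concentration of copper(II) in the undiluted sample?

1.552 M

n(S2O3^2-) = 0.01452 × 0.2116 = 3.072 × 10^-3 mol
n(I2) = n(S2O3^2-)/2 = 1.536 × 10^-3 mol
From the 2:1 ratio, n(Cu2+) in the aliquot = 2/1 × 1.536 × 10^-3 = 3.072 × 10^-3 mol
[Cu2+]_dilute = 3.072 × 10^-3 / 0.02033 = 0.1511 mol/L
[Cu2+]_original = 0.1511 × 250.0/24.34 = 1.552 mol/L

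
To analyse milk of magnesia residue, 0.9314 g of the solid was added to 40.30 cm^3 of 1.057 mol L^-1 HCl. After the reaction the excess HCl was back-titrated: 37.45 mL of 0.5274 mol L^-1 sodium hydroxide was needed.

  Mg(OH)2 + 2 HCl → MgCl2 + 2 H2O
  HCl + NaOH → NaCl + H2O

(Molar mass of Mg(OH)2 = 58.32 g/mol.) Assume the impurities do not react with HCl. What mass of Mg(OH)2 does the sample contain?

0.6662 g

n(HCl) added = 0.04030 × 1.057 = 0.04260 mol
n(NaOH) used in back-titration = 0.03745 × 0.5274 = 0.01975 mol
n(HCl) left over = 0.01975 mol (1:1 ratio)
n(HCl) consumed by analyte = 0.04260 − 0.01975 = 0.02285 mol
From the 1:2 ratio, n(Mg(OH)2) = 1/2 × 0.02285 = 0.01142 mol
mass of Mg(OH)2 = 0.01142 × 58.32 = 0.6662 g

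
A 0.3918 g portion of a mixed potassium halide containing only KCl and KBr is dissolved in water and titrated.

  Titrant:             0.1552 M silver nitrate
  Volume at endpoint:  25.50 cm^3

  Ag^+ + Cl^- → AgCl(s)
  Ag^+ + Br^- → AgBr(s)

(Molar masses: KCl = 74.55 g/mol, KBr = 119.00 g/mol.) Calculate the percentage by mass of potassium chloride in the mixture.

n(AgNO3) = 0.02550 × 0.1552 = 3.958 × 10^-3 mol
Let x = n(KCl), y = n(KBr).
Titrant: 1x + 1y = 3.958 × 10^-3;  mass: 74.55x + 119.00y = 0.3918
Solving, x = 1.781 × 10^-3 mol, y = 2.177 × 10^-3 mol
mass of KCl = 1.781 × 10^-3 × 74.55 = 0.1328 g
% KCl = 0.1328 / 0.3918 × 100 = 33.88 %

33.88 %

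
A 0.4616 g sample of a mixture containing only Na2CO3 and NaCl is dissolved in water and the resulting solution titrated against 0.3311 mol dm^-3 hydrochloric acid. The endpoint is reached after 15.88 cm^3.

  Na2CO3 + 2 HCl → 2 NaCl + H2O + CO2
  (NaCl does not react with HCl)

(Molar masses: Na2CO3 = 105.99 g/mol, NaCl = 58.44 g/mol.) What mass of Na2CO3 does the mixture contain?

0.2786 g

n(HCl) = 0.01588 × 0.3311 = 5.258 × 10^-3 mol
Let x = n(Na2CO3), y = n(NaCl).
Titrant: 2x = 5.258 × 10^-3;  mass: 105.99x + 58.44y = 0.4616
Solving, x = 2.629 × 10^-3 mol, y = 3.131 × 10^-3 mol
mass of Na2CO3 = 2.629 × 10^-3 × 105.99 = 0.2786 g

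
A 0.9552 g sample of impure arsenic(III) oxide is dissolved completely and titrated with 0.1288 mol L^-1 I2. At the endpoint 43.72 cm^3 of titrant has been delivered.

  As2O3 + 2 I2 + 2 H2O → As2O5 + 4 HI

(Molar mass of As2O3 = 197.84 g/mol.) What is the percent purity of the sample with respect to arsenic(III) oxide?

58.32 %

n(I2) = 0.04372 L × 0.1288 mol/L = 5.631 × 10^-3 mol
From the 1:2 ratio, n(As2O3) = 1/2 × 5.631 × 10^-3 = 2.816 × 10^-3 mol
mass of As2O3 = 2.816 × 10^-3 × 197.84 g/mol = 0.5570 g
% As2O3 = 0.5570 / 0.9552 × 100 = 58.32 %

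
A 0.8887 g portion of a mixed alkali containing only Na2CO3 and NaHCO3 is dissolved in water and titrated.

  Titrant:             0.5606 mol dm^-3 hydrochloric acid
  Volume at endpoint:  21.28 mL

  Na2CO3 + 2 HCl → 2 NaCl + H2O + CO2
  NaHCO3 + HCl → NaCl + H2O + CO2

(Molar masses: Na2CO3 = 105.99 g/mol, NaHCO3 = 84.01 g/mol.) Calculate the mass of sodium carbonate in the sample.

0.1939 g

n(HCl) = 0.02128 × 0.5606 = 0.01193 mol
Let x = n(Na2CO3), y = n(NaHCO3).
Titrant: 2x + 1y = 0.01193;  mass: 105.99x + 84.01y = 0.8887
Solving, x = 1.830 × 10^-3 mol, y = 8.270 × 10^-3 mol
mass of Na2CO3 = 1.830 × 10^-3 × 105.99 = 0.1939 g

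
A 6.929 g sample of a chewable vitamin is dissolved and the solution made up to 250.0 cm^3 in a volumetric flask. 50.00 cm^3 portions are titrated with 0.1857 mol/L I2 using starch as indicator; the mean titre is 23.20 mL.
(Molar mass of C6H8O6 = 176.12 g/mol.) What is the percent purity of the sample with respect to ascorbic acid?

C6H8O6 + I2 → C6H6O6 + 2 HI
n(I2) per titration = 0.02320 × 0.1857 = 4.308 × 10^-3 mol
n(C6H8O6) in each aliquot = 4.308 × 10^-3 mol (1:1 ratio)
n(C6H8O6) in the whole flask = 4.308 × 10^-3 × 250.0/50.00 = 0.02154 mol
mass of C6H8O6 = 0.02154 × 176.12 = 3.794 g
% C6H8O6 = 3.794 / 6.929 × 100 = 54.75 %

54.75 %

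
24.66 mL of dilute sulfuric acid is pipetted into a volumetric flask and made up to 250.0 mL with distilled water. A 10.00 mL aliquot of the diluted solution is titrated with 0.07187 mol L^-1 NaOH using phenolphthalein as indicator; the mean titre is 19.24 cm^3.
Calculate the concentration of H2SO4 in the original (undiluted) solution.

0.7009 mol/L

H2SO4 + 2 NaOH → Na2SO4 + 2 H2O
n(NaOH) = 0.01924 × 0.07187 = 1.383 × 10^-3 mol
From the 1:2 ratio, n(H2SO4) in the aliquot = 1/2 × 1.383 × 10^-3 = 6.914 × 10^-4 mol
[H2SO4]_dilute = 6.914 × 10^-4 / 0.01000 = 0.06914 mol/L
Dilution factor = 250.0 / 24.66 = 10.14
[H2SO4]_stock = 0.06914 × 10.14 = 0.7009 mol/L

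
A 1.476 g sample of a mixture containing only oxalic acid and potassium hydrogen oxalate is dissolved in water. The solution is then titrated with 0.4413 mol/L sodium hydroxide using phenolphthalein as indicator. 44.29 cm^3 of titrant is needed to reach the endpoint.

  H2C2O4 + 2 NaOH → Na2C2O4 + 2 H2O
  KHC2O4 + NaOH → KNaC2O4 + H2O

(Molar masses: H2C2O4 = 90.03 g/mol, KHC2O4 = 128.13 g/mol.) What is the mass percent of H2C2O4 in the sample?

37.73 %

n(NaOH) = 0.04429 × 0.4413 = 0.01955 mol
Let x = n(H2C2O4), y = n(KHC2O4).
Titrant: 2x + 1y = 0.01955;  mass: 90.03x + 128.13y = 1.476
Solving, x = 6.186 × 10^-3 mol, y = 7.173 × 10^-3 mol
mass of H2C2O4 = 6.186 × 10^-3 × 90.03 = 0.5569 g
% H2C2O4 = 0.5569 / 1.476 × 100 = 37.73 %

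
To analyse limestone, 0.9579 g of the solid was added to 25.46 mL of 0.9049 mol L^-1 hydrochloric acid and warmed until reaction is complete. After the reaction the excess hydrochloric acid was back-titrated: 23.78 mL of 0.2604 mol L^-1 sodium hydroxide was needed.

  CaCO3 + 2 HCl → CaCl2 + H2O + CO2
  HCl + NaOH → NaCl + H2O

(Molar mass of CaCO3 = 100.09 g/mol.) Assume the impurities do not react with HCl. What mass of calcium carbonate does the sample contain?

0.8431 g

n(HCl) added = 0.02546 × 0.9049 = 0.02304 mol
n(NaOH) used in back-titration = 0.02378 × 0.2604 = 6.192 × 10^-3 mol
n(HCl) left over = 6.192 × 10^-3 mol (1:1 ratio)
n(HCl) consumed by analyte = 0.02304 − 6.192 × 10^-3 = 0.01685 mol
From the 1:2 ratio, n(CaCO3) = 1/2 × 0.01685 = 8.423 × 10^-3 mol
mass of CaCO3 = 8.423 × 10^-3 × 100.09 = 0.8431 g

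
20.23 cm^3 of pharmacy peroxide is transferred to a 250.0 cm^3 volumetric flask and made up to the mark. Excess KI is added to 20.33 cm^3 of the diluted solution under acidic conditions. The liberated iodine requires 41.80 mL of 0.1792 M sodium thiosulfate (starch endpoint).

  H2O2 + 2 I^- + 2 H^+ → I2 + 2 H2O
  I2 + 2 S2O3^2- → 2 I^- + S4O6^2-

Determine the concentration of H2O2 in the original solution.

2.277 M

n(S2O3^2-) = 0.04180 × 0.1792 = 7.491 × 10^-3 mol
n(I2) = n(S2O3^2-)/2 = 3.745 × 10^-3 mol
n(H2O2) in the aliquot = 3.745 × 10^-3 mol (1:1 ratio)
[H2O2]_dilute = 3.745 × 10^-3 / 0.02033 = 0.1842 mol/L
[H2O2]_original = 0.1842 × 250.0/20.23 = 2.277 mol/L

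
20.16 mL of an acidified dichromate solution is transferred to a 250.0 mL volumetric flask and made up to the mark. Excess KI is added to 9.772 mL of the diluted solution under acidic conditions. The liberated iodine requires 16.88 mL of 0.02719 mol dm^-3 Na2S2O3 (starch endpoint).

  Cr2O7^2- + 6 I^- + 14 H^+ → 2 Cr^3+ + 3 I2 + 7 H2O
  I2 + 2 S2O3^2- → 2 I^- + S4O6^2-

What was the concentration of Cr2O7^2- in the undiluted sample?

0.09707 mol/L

n(S2O3^2-) = 0.01688 × 0.02719 = 4.590 × 10^-4 mol
n(I2) = n(S2O3^2-)/2 = 2.295 × 10^-4 mol
From the 1:3 ratio, n(Cr2O7^2-) in the aliquot = 1/3 × 2.295 × 10^-4 = 7.649 × 10^-5 mol
[Cr2O7^2-]_dilute = 7.649 × 10^-5 / 0.009772 = 0.007828 mol/L
[Cr2O7^2-]_original = 0.007828 × 250.0/20.16 = 0.09707 mol/L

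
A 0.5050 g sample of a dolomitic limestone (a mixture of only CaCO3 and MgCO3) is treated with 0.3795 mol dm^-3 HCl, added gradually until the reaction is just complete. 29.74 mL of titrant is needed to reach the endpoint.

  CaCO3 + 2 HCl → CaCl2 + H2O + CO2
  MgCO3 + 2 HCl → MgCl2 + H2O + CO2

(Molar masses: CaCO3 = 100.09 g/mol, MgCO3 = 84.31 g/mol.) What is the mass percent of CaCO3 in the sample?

36.71 %

n(HCl) = 0.02974 × 0.3795 = 0.01129 mol
Let x = n(CaCO3), y = n(MgCO3).
Titrant: 2x + 2y = 0.01129;  mass: 100.09x + 84.31y = 0.5050
Solving, x = 1.852 × 10^-3 mol, y = 3.791 × 10^-3 mol
mass of CaCO3 = 1.852 × 10^-3 × 100.09 = 0.1854 g
% CaCO3 = 0.1854 / 0.5050 × 100 = 36.71 %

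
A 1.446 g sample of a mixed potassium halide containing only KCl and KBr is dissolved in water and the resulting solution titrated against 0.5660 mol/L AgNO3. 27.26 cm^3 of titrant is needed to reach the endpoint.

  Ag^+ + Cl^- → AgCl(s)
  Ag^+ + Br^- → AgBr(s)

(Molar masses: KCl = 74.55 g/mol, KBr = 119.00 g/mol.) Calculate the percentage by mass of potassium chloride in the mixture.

45.24 %

n(AgNO3) = 0.02726 × 0.5660 = 0.01543 mol
Let x = n(KCl), y = n(KBr).
Titrant: 1x + 1y = 0.01543;  mass: 74.55x + 119.00y = 1.446
Solving, x = 8.775 × 10^-3 mol, y = 6.654 × 10^-3 mol
mass of KCl = 8.775 × 10^-3 × 74.55 = 0.6542 g
% KCl = 0.6542 / 1.446 × 100 = 45.24 %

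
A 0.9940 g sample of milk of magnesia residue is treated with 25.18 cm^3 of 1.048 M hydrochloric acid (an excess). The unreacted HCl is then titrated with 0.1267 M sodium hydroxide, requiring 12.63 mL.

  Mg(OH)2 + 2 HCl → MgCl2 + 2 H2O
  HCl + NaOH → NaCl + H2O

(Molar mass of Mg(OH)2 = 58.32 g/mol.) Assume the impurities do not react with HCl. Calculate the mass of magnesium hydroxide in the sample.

n(HCl) added = 0.02518 × 1.048 = 0.02639 mol
n(NaOH) used in back-titration = 0.01263 × 0.1267 = 1.600 × 10^-3 mol
n(HCl) left over = 1.600 × 10^-3 mol (1:1 ratio)
n(HCl) consumed by analyte = 0.02639 − 1.600 × 10^-3 = 0.02479 mol
From the 1:2 ratio, n(Mg(OH)2) = 1/2 × 0.02479 = 0.01239 mol
mass of Mg(OH)2 = 0.01239 × 58.32 = 0.7228 g

0.7228 g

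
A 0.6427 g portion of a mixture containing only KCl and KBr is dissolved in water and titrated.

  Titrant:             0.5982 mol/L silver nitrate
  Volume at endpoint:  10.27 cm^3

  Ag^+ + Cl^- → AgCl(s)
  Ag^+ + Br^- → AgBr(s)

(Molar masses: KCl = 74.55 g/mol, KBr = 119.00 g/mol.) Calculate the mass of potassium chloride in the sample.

n(AgNO3) = 0.01027 × 0.5982 = 6.144 × 10^-3 mol
Let x = n(KCl), y = n(KBr).
Titrant: 1x + 1y = 6.144 × 10^-3;  mass: 74.55x + 119.00y = 0.6427
Solving, x = 1.988 × 10^-3 mol, y = 4.155 × 10^-3 mol
mass of KCl = 1.988 × 10^-3 × 74.55 = 0.1482 g

0.1482 g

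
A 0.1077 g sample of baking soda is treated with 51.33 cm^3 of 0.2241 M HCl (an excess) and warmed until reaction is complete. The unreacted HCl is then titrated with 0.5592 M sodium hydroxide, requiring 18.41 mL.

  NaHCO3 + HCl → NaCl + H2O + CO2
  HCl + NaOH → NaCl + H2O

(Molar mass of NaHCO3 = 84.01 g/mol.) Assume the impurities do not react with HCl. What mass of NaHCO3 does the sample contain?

0.1015 g

n(HCl) added = 0.05133 × 0.2241 = 0.01150 mol
n(NaOH) used in back-titration = 0.01841 × 0.5592 = 0.01029 mol
n(HCl) left over = 0.01029 mol (1:1 ratio)
n(HCl) consumed by analyte = 0.01150 − 0.01029 = 1.208 × 10^-3 mol
n(NaHCO3) = 1.208 × 10^-3 mol (1:1 ratio)
mass of NaHCO3 = 1.208 × 10^-3 × 84.01 = 0.1015 g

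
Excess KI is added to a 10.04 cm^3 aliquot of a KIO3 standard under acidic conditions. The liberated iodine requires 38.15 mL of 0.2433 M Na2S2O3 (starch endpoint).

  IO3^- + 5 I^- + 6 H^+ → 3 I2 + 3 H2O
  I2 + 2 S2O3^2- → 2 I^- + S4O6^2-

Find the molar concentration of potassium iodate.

0.1541 M

n(S2O3^2-) = 0.03815 × 0.2433 = 9.282 × 10^-3 mol
n(I2) = n(S2O3^2-)/2 = 4.641 × 10^-3 mol
From the 1:3 ratio, n(IO3^-) in the aliquot = 1/3 × 4.641 × 10^-3 = 1.547 × 10^-3 mol
[IO3^-] = 1.547 × 10^-3 / 0.01004 = 0.1541 mol/L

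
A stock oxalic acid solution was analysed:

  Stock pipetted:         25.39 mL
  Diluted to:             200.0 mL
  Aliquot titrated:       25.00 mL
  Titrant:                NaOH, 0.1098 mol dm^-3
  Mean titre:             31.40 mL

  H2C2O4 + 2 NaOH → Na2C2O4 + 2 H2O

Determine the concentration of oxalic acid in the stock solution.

0.5432 mol/L

n(NaOH) = 0.03140 × 0.1098 = 3.448 × 10^-3 mol
From the 1:2 ratio, n(H2C2O4) in the aliquot = 1/2 × 3.448 × 10^-3 = 1.724 × 10^-3 mol
[H2C2O4]_dilute = 1.724 × 10^-3 / 0.02500 = 0.06895 mol/L
Dilution factor = 200.0 / 25.39 = 7.877
[H2C2O4]_stock = 0.06895 × 7.877 = 0.5432 mol/L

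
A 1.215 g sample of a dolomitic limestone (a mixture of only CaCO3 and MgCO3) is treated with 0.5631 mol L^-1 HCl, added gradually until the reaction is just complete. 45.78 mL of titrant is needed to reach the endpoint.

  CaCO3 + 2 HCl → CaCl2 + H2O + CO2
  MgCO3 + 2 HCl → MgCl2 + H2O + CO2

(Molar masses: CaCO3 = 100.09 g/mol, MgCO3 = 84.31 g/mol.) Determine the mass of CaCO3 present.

n(HCl) = 0.04578 × 0.5631 = 0.02578 mol
Let x = n(CaCO3), y = n(MgCO3).
Titrant: 2x + 2y = 0.02578;  mass: 100.09x + 84.31y = 1.215
Solving, x = 8.130 × 10^-3 mol, y = 4.759 × 10^-3 mol
mass of CaCO3 = 8.130 × 10^-3 × 100.09 = 0.8138 g

0.8138 g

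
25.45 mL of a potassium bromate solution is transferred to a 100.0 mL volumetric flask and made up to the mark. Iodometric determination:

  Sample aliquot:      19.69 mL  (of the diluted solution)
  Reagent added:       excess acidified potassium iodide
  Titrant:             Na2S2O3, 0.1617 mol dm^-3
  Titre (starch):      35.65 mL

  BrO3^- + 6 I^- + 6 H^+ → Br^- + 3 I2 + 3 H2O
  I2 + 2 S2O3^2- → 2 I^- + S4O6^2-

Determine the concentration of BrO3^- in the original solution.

0.1917 mol/L

n(S2O3^2-) = 0.03565 × 0.1617 = 5.765 × 10^-3 mol
n(I2) = n(S2O3^2-)/2 = 2.882 × 10^-3 mol
From the 1:3 ratio, n(BrO3^-) in the aliquot = 1/3 × 2.882 × 10^-3 = 9.608 × 10^-4 mol
[BrO3^-]_dilute = 9.608 × 10^-4 / 0.01969 = 0.04879 mol/L
[BrO3^-]_original = 0.04879 × 100.0/25.45 = 0.1917 mol/L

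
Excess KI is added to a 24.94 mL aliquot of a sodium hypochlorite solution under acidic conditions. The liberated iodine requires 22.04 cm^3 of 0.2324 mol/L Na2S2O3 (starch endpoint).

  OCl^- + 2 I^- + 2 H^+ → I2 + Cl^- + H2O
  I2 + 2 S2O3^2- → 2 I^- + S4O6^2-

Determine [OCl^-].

n(S2O3^2-) = 0.02204 × 0.2324 = 5.122 × 10^-3 mol
n(I2) = n(S2O3^2-)/2 = 2.561 × 10^-3 mol
n(OCl^-) in the aliquot = 2.561 × 10^-3 mol (1:1 ratio)
[OCl^-] = 2.561 × 10^-3 / 0.02494 = 0.1027 mol/L

0.1027 mol/L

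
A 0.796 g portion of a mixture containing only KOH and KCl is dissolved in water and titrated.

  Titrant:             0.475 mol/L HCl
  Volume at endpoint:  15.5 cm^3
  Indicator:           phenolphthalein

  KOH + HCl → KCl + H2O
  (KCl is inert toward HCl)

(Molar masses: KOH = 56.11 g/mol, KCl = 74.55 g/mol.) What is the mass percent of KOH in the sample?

n(HCl) = 0.0155 × 0.475 = 7.36 × 10^-3 mol
Let x = n(KOH), y = n(KCl).
Titrant: 1x = 7.36 × 10^-3;  mass: 56.11x + 74.55y = 0.796
Solving, x = 7.36 × 10^-3 mol, y = 5.14 × 10^-3 mol
mass of KOH = 7.36 × 10^-3 × 56.11 = 0.413 g
% KOH = 0.413 / 0.796 × 100 = 51.9 %

51.9 %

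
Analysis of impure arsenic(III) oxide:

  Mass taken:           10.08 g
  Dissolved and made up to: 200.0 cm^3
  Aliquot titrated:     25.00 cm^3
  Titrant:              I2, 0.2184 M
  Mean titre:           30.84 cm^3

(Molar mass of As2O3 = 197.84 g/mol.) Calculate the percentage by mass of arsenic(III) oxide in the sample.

As2O3 + 2 I2 + 2 H2O → As2O5 + 4 HI
n(I2) per titration = 0.03084 × 0.2184 = 6.735 × 10^-3 mol
From the 1:2 ratio, n(As2O3) in each aliquot = 1/2 × 6.735 × 10^-3 = 3.368 × 10^-3 mol
n(As2O3) in the whole flask = 3.368 × 10^-3 × 200.0/25.00 = 0.02694 mol
mass of As2O3 = 0.02694 × 197.84 = 5.330 g
% As2O3 = 5.330 / 10.08 × 100 = 52.88 %

52.88 %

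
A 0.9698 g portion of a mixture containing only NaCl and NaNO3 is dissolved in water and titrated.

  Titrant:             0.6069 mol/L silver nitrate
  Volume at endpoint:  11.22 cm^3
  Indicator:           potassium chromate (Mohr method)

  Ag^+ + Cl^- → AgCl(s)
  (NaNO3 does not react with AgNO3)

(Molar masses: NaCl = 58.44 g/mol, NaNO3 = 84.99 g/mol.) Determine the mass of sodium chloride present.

n(AgNO3) = 0.01122 × 0.6069 = 6.809 × 10^-3 mol
Let x = n(NaCl), y = n(NaNO3).
Titrant: 1x = 6.809 × 10^-3;  mass: 58.44x + 84.99y = 0.9698
Solving, x = 6.809 × 10^-3 mol, y = 6.729 × 10^-3 mol
mass of NaCl = 6.809 × 10^-3 × 58.44 = 0.3979 g

0.3979 g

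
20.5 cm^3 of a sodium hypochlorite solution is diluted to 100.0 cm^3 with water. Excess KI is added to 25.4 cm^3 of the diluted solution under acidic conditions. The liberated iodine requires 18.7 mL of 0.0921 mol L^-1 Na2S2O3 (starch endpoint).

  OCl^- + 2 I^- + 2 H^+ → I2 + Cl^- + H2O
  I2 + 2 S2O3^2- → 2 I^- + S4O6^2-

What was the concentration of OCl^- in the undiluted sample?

0.165 mol/L

n(S2O3^2-) = 0.0187 × 0.0921 = 1.72 × 10^-3 mol
n(I2) = n(S2O3^2-)/2 = 8.61 × 10^-4 mol
n(OCl^-) in the aliquot = 8.61 × 10^-4 mol (1:1 ratio)
[OCl^-]_dilute = 8.61 × 10^-4 / 0.0254 = 0.0339 mol/L
[OCl^-]_original = 0.0339 × 100.0/20.5 = 0.165 mol/L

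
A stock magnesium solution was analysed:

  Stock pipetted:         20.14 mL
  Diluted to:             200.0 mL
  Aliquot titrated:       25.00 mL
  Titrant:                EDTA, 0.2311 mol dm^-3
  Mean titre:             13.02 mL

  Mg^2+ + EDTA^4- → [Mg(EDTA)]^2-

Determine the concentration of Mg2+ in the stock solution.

n(EDTA) = 0.01302 × 0.2311 = 3.009 × 10^-3 mol
n(Mg2+) in the aliquot = 3.009 × 10^-3 mol (1:1 ratio)
[Mg2+]_dilute = 3.009 × 10^-3 / 0.02500 = 0.1204 mol/L
Dilution factor = 200.0 / 20.14 = 9.930
[Mg2+]_stock = 0.1204 × 9.930 = 1.195 mol/L

1.195 mol/L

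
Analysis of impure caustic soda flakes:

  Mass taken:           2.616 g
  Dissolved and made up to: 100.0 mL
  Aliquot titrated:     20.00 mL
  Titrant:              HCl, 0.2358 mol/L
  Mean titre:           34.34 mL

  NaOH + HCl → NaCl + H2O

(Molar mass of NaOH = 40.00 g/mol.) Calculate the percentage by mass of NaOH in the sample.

n(HCl) per titration = 0.03434 × 0.2358 = 8.097 × 10^-3 mol
n(NaOH) in each aliquot = 8.097 × 10^-3 mol (1:1 ratio)
n(NaOH) in the whole flask = 8.097 × 10^-3 × 100.0/20.00 = 0.04049 mol
mass of NaOH = 0.04049 × 40.00 = 1.619 g
% NaOH = 1.619 / 2.616 × 100 = 61.91 %

61.91 %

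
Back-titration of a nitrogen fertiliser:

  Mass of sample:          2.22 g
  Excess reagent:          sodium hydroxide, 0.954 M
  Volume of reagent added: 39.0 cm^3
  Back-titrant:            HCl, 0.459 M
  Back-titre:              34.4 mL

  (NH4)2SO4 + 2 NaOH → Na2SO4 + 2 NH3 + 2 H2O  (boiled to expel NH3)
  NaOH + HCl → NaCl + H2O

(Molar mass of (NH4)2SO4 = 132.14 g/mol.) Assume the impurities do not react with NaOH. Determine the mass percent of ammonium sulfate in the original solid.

63.7 %

n(NaOH) added = 0.0390 × 0.954 = 0.0372 mol
n(HCl) used in back-titration = 0.0344 × 0.459 = 0.0158 mol
n(NaOH) left over = 0.0158 mol (1:1 ratio)
n(NaOH) consumed by analyte = 0.0372 − 0.0158 = 0.0214 mol
From the 1:2 ratio, n((NH4)2SO4) = 1/2 × 0.0214 = 0.0107 mol
mass of (NH4)2SO4 = 0.0107 × 132.14 = 1.41 g
% (NH4)2SO4 = 1.41 / 2.22 × 100 = 63.7 %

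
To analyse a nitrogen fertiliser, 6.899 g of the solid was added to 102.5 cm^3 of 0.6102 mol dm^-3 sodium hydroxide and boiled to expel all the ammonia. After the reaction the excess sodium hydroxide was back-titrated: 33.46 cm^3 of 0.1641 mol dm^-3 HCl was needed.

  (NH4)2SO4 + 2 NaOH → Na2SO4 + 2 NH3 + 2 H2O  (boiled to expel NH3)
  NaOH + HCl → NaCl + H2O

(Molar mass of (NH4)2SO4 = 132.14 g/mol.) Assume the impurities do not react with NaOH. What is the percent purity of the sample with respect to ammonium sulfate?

54.64 %

n(NaOH) added = 0.1025 × 0.6102 = 0.06255 mol
n(HCl) used in back-titration = 0.03346 × 0.1641 = 5.491 × 10^-3 mol
n(NaOH) left over = 5.491 × 10^-3 mol (1:1 ratio)
n(NaOH) consumed by analyte = 0.06255 − 5.491 × 10^-3 = 0.05705 mol
From the 1:2 ratio, n((NH4)2SO4) = 1/2 × 0.05705 = 0.02853 mol
mass of (NH4)2SO4 = 0.02853 × 132.14 = 3.770 g
% (NH4)2SO4 = 3.770 / 6.899 × 100 = 54.64 %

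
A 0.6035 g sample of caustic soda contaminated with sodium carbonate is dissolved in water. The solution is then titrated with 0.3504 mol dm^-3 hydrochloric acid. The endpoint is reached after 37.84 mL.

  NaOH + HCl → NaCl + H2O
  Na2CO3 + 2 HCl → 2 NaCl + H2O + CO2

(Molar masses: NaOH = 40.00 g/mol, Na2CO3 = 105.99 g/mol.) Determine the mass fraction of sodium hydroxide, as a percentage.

n(HCl) = 0.03784 × 0.3504 = 0.01326 mol
Let x = n(NaOH), y = n(Na2CO3).
Titrant: 1x + 2y = 0.01326;  mass: 40.00x + 105.99y = 0.6035
Solving, x = 7.631 × 10^-3 mol, y = 2.814 × 10^-3 mol
mass of NaOH = 7.631 × 10^-3 × 40.00 = 0.3052 g
% NaOH = 0.3052 / 0.6035 × 100 = 50.58 %

50.58 %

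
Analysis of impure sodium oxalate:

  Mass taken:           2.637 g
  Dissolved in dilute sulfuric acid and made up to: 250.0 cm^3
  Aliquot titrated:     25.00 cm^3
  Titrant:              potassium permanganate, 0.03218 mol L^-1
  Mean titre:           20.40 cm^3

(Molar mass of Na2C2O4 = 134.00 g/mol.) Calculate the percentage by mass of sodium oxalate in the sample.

2 MnO4^- + 5 C2O4^2- + 16 H^+ → 2 Mn^2+ + 10 CO2 + 8 H2O
n(KMnO4) per titration = 0.02040 × 0.03218 = 6.565 × 10^-4 mol
From the 5:2 ratio, n(Na2C2O4) in each aliquot = 5/2 × 6.565 × 10^-4 = 1.641 × 10^-3 mol
n(Na2C2O4) in the whole flask = 1.641 × 10^-3 × 250.0/25.00 = 0.01641 mol
mass of Na2C2O4 = 0.01641 × 134.00 = 2.199 g
% Na2C2O4 = 2.199 / 2.637 × 100 = 83.40 %

83.40 %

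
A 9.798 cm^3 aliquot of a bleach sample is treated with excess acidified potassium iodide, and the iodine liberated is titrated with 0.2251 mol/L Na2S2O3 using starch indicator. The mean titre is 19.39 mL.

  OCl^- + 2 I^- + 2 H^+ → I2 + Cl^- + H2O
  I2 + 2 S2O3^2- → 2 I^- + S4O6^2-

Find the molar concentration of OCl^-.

n(S2O3^2-) = 0.01939 × 0.2251 = 4.365 × 10^-3 mol
n(I2) = n(S2O3^2-)/2 = 2.182 × 10^-3 mol
n(OCl^-) in the aliquot = 2.182 × 10^-3 mol (1:1 ratio)
[OCl^-] = 2.182 × 10^-3 / 0.009798 = 0.2227 mol/L

0.2227 mol/L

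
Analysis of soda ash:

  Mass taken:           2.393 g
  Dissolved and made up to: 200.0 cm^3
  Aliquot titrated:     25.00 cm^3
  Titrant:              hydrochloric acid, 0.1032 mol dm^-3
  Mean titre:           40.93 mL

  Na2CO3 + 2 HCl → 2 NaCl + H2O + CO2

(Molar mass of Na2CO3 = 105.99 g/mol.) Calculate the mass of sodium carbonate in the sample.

1.791 g

n(HCl) per titration = 0.04093 × 0.1032 = 4.224 × 10^-3 mol
From the 1:2 ratio, n(Na2CO3) in each aliquot = 1/2 × 4.224 × 10^-3 = 2.112 × 10^-3 mol
n(Na2CO3) in the whole flask = 2.112 × 10^-3 × 200.0/25.00 = 0.01690 mol
mass of Na2CO3 = 0.01690 × 105.99 = 1.791 g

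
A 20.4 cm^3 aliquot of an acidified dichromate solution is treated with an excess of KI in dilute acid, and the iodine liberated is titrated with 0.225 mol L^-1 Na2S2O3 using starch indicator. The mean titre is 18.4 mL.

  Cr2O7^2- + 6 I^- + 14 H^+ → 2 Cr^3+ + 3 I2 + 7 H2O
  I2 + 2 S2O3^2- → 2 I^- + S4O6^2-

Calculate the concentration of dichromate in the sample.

n(S2O3^2-) = 0.0184 × 0.225 = 4.14 × 10^-3 mol
n(I2) = n(S2O3^2-)/2 = 2.07 × 10^-3 mol
From the 1:3 ratio, n(Cr2O7^2-) in the aliquot = 1/3 × 2.07 × 10^-3 = 6.90 × 10^-4 mol
[Cr2O7^2-] = 6.90 × 10^-4 / 0.0204 = 0.0338 mol/L

0.0338 mol/L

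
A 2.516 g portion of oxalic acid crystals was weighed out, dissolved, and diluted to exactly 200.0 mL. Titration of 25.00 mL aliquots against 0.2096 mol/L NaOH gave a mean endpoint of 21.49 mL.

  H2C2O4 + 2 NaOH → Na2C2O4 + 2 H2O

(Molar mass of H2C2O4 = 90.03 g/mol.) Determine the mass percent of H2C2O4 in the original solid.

n(NaOH) per titration = 0.02149 × 0.2096 = 4.504 × 10^-3 mol
From the 1:2 ratio, n(H2C2O4) in each aliquot = 1/2 × 4.504 × 10^-3 = 2.252 × 10^-3 mol
n(H2C2O4) in the whole flask = 2.252 × 10^-3 × 200.0/25.00 = 0.01802 mol
mass of H2C2O4 = 0.01802 × 90.03 = 1.622 g
% H2C2O4 = 1.622 / 2.516 × 100 = 64.47 %

64.47 %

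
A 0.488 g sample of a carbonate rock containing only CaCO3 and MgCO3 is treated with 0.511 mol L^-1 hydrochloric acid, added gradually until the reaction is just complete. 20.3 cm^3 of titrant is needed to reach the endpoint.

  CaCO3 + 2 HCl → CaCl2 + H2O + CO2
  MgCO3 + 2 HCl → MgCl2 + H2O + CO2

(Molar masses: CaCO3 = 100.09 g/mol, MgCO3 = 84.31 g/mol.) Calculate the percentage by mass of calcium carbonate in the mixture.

n(HCl) = 0.0203 × 0.511 = 0.0104 mol
Let x = n(CaCO3), y = n(MgCO3).
Titrant: 2x + 2y = 0.0104;  mass: 100.09x + 84.31y = 0.488
Solving, x = 3.21 × 10^-3 mol, y = 1.97 × 10^-3 mol
mass of CaCO3 = 3.21 × 10^-3 × 100.09 = 0.322 g
% CaCO3 = 0.322 / 0.488 × 100 = 65.9 %

65.9 %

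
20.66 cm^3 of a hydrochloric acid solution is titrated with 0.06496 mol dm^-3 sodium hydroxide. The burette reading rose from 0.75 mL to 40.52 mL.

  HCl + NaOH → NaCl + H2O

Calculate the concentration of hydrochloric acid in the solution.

n(NaOH) = 0.03977 L × 0.06496 mol/L = 2.583 × 10^-3 mol
n(HCl) = 2.583 × 10^-3 mol (1:1 mole ratio)
[HCl] = 2.583 × 10^-3 mol / 0.02066 L = 0.1250 mol/L

0.1250 mol/L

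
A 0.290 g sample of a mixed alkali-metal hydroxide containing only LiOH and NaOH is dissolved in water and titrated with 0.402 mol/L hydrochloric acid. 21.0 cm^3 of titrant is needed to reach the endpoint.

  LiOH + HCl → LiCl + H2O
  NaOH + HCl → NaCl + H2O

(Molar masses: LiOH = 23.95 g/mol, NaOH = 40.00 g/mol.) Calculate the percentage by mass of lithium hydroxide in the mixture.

24.5 %

n(HCl) = 0.0210 × 0.402 = 8.44 × 10^-3 mol
Let x = n(LiOH), y = n(NaOH).
Titrant: 1x + 1y = 8.44 × 10^-3;  mass: 23.95x + 40.00y = 0.290
Solving, x = 2.97 × 10^-3 mol, y = 5.47 × 10^-3 mol
mass of LiOH = 2.97 × 10^-3 × 23.95 = 0.0711 g
% LiOH = 0.0711 / 0.290 × 100 = 24.5 %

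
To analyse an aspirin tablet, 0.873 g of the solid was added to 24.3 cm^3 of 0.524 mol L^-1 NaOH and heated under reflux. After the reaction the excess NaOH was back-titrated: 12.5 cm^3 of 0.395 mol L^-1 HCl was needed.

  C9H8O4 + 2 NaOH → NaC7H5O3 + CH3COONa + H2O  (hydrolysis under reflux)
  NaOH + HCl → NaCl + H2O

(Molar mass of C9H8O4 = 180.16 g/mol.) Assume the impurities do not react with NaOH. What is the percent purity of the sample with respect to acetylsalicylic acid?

n(NaOH) added = 0.0243 × 0.524 = 0.0127 mol
n(HCl) used in back-titration = 0.0125 × 0.395 = 4.94 × 10^-3 mol
n(NaOH) left over = 4.94 × 10^-3 mol (1:1 ratio)
n(NaOH) consumed by analyte = 0.0127 − 4.94 × 10^-3 = 7.80 × 10^-3 mol
From the 1:2 ratio, n(C9H8O4) = 1/2 × 7.80 × 10^-3 = 3.90 × 10^-3 mol
mass of C9H8O4 = 3.90 × 10^-3 × 180.16 = 0.702 g
% C9H8O4 = 0.702 / 0.873 × 100 = 80.4 %

80.4 %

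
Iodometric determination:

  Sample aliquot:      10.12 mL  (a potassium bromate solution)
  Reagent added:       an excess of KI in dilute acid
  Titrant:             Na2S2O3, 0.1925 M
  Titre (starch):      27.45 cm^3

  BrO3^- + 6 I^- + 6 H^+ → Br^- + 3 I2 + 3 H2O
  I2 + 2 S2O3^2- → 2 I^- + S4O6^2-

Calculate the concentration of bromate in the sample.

n(S2O3^2-) = 0.02745 × 0.1925 = 5.284 × 10^-3 mol
n(I2) = n(S2O3^2-)/2 = 2.642 × 10^-3 mol
From the 1:3 ratio, n(BrO3^-) in the aliquot = 1/3 × 2.642 × 10^-3 = 8.807 × 10^-4 mol
[BrO3^-] = 8.807 × 10^-4 / 0.01012 = 0.08702 mol/L

0.08702 M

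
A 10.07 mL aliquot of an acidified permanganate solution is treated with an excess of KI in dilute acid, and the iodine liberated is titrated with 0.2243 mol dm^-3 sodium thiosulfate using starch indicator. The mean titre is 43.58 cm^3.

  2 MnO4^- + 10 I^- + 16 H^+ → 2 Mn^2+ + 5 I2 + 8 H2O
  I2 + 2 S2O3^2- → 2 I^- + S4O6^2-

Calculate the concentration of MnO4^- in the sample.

n(S2O3^2-) = 0.04358 × 0.2243 = 9.775 × 10^-3 mol
n(I2) = n(S2O3^2-)/2 = 4.887 × 10^-3 mol
From the 2:5 ratio, n(MnO4^-) in the aliquot = 2/5 × 4.887 × 10^-3 = 1.955 × 10^-3 mol
[MnO4^-] = 1.955 × 10^-3 / 0.01007 = 0.1941 mol/L

0.1941 mol/L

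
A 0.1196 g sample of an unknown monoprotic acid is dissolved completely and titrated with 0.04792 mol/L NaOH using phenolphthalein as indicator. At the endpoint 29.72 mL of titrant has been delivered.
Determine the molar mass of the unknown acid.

n(NaOH) = 0.02972 L × 0.04792 mol/L = 1.424 × 10^-3 mol
n(HA) = 1.424 × 10^-3 mol (1:1 ratio)
M = m / n = 0.1196 g / 1.424 × 10^-3 mol = 83.98 g/mol

83.98 g/mol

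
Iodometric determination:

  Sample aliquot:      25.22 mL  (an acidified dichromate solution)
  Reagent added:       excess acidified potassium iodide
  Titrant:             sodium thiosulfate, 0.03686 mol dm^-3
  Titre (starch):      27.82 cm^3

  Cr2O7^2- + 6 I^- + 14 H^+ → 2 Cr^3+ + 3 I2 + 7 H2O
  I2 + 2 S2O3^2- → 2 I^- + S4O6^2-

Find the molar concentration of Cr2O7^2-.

n(S2O3^2-) = 0.02782 × 0.03686 = 1.025 × 10^-3 mol
n(I2) = n(S2O3^2-)/2 = 5.127 × 10^-4 mol
From the 1:3 ratio, n(Cr2O7^2-) in the aliquot = 1/3 × 5.127 × 10^-4 = 1.709 × 10^-4 mol
[Cr2O7^2-] = 1.709 × 10^-4 / 0.02522 = 0.006777 mol/L

0.006777 mol/L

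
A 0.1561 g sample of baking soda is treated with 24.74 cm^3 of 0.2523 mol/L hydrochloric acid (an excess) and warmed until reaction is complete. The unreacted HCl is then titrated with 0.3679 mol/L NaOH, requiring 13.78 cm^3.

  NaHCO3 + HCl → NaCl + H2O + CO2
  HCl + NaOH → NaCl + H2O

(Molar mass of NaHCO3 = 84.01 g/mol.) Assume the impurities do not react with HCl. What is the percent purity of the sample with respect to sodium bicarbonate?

63.09 %

n(HCl) added = 0.02474 × 0.2523 = 6.242 × 10^-3 mol
n(NaOH) used in back-titration = 0.01378 × 0.3679 = 5.070 × 10^-3 mol
n(HCl) left over = 5.070 × 10^-3 mol (1:1 ratio)
n(HCl) consumed by analyte = 6.242 × 10^-3 − 5.070 × 10^-3 = 1.172 × 10^-3 mol
n(NaHCO3) = 1.172 × 10^-3 mol (1:1 ratio)
mass of NaHCO3 = 1.172 × 10^-3 × 84.01 = 0.09848 g
% NaHCO3 = 0.09848 / 0.1561 × 100 = 63.09 %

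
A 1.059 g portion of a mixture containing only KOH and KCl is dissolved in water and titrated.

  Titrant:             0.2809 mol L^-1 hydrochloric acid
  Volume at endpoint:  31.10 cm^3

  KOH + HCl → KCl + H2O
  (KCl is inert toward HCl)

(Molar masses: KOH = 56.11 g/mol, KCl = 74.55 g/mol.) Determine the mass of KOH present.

n(HCl) = 0.03110 × 0.2809 = 8.736 × 10^-3 mol
Let x = n(KOH), y = n(KCl).
Titrant: 1x = 8.736 × 10^-3;  mass: 56.11x + 74.55y = 1.059
Solving, x = 8.736 × 10^-3 mol, y = 7.630 × 10^-3 mol
mass of KOH = 8.736 × 10^-3 × 56.11 = 0.4902 g

0.4902 g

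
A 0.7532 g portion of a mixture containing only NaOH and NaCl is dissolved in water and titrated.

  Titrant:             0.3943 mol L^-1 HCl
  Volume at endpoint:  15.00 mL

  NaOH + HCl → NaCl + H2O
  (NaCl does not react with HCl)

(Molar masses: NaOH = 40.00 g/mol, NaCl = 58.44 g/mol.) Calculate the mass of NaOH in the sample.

n(HCl) = 0.01500 × 0.3943 = 5.914 × 10^-3 mol
Let x = n(NaOH), y = n(NaCl).
Titrant: 1x = 5.914 × 10^-3;  mass: 40.00x + 58.44y = 0.7532
Solving, x = 5.914 × 10^-3 mol, y = 8.840 × 10^-3 mol
mass of NaOH = 5.914 × 10^-3 × 40.00 = 0.2366 g

0.2366 g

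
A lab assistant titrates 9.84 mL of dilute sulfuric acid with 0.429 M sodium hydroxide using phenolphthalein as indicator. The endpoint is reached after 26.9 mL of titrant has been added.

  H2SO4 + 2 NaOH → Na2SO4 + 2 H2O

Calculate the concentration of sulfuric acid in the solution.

0.586 M

n(NaOH) = 0.0269 L × 0.429 mol/L = 0.0115 mol
From the 1:2 mole ratio, n(H2SO4) = 1/2 × 0.0115 = 5.77 × 10^-3 mol
[H2SO4] = 5.77 × 10^-3 mol / 0.00984 L = 0.586 mol/L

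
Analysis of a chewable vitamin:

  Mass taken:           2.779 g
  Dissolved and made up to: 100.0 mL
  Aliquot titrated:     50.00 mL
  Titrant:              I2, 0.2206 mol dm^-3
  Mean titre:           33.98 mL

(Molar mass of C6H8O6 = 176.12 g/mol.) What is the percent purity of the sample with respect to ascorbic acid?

95.01 %

C6H8O6 + I2 → C6H6O6 + 2 HI
n(I2) per titration = 0.03398 × 0.2206 = 7.496 × 10^-3 mol
n(C6H8O6) in each aliquot = 7.496 × 10^-3 mol (1:1 ratio)
n(C6H8O6) in the whole flask = 7.496 × 10^-3 × 100.0/50.00 = 0.01499 mol
mass of C6H8O6 = 0.01499 × 176.12 = 2.640 g
% C6H8O6 = 2.640 / 2.779 × 100 = 95.01 %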